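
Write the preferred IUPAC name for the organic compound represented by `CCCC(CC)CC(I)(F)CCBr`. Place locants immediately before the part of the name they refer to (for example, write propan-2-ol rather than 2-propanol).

The longest continuous carbon chain has 8 atoms, so the parent hydride is octane.
The numbering direction is chosen so that the substituent locant set {1,3,3,5} is lower than {4,6,6,8} at the first point of difference.
With this numbering: a bromo group at C-1; an ethyl group at C-5; a fluoro group at C-3; an iodo group at C-3.
Substituent prefixes are cited in alphabetical order (multiplying prefixes like di-/tri- are ignored for ordering).
Putting it together: 1-bromo-5-ethyl-3-fluoro-3-iodooctane.

1-bromo-5-ethyl-3-fluoro-3-iodooctane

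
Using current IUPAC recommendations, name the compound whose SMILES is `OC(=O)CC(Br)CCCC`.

Counting along the main chain through the –COOH group gives 7 carbons: the parent is heptane.
The highest-priority functional group is a carboxylic acid (terminal –COOH), so the name ends in -oic acid.
Choose the numbering such that the carboxylic acid carbon is C-1 by definition.
With this numbering: a bromo group at C-3.
Assembling the pieces gives 3-bromoheptanoic acid.

3-bromoheptanoic acid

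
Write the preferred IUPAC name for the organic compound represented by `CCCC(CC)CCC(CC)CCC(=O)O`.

Counting along the main chain through the –COOH group gives 10 carbons: the parent is decane.
The principal characteristic group is a carboxylic acid (terminal –COOH), named with the suffix -oic acid.
The numbering direction is chosen so that the carboxylic acid carbon is C-1 by definition.
This places ethyl groups at C-4 and C-7.
Assembling the pieces gives 4,7-diethyldecanoic acid.

4,7-diethyldecanoic acid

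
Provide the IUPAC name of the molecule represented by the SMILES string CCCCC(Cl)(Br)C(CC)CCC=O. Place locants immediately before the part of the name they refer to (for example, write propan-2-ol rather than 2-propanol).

The longest chain bearing the –CHO group is 9 carbons long (nonane).
The principal characteristic group is an aldehyde (terminal –CHO), named with the suffix -al.
The numbering direction is chosen so that the aldehyde carbon is C-1 by definition.
This places a bromo group at C-5; a chloro group at C-5; an ethyl group at C-4.
Substituent prefixes are cited in alphabetical order (multiplying prefixes like di-/tri- are ignored for ordering).
Putting it together: 5-bromo-5-chloro-4-ethylnonanal.

5-bromo-5-chloro-4-ethylnonanal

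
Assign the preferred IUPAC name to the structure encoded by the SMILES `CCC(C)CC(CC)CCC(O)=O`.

The longest carbon chain that includes the –COOH group has 8 carbons, so the parent hydride is octane.
The highest-priority functional group is a carboxylic acid (terminal –COOH), so the name ends in -oic acid.
The numbering direction is chosen so that the carboxylic acid carbon is C-1 by definition.
With this numbering: an ethyl group at C-4; a methyl group at C-6.
Prefixes are listed alphabetically: ethyl, methyl.
Assembling the pieces gives 4-ethyl-6-methyloctanoic acid.

4-ethyl-6-methyloctanoic acid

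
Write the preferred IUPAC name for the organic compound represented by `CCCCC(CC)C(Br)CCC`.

4-bromo-5-ethylnonane

The parent chain contains 9 carbons (nonane).
Choose the numbering such that the substituent locant set {4,5} is lower than {5,6} at the first point of difference.
That gives a bromo group at C-4; an ethyl group at C-5.
Substituent prefixes are cited in alphabetical order (multiplying prefixes like di-/tri- are ignored for ordering).
Assembling the pieces gives 4-bromo-5-ethylnonane.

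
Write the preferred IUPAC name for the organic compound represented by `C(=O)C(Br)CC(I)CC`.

The longest chain bearing the –CHO group is 6 carbons long (hexane).
The principal characteristic group is an aldehyde (terminal –CHO), named with the suffix -al.
The numbering direction is chosen so that the aldehyde carbon is C-1 by definition.
That gives a bromo group at C-2; an iodo group at C-4.
Substituent prefixes are cited in alphabetical order (multiplying prefixes like di-/tri- are ignored for ordering).
Assembling the pieces gives 2-bromo-4-iodohexanal.

2-bromo-4-iodohexanal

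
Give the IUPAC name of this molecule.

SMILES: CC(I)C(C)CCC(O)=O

The longest chain bearing the –COOH group is 6 carbons long (hexane).
The highest-priority functional group is a carboxylic acid (terminal –COOH), so the name ends in -oic acid.
Number the chain so that the carboxylic acid carbon is C-1 by definition.
With this numbering: an iodo group at C-5; a methyl group at C-4.
Substituent prefixes are cited in alphabetical order (multiplying prefixes like di-/tri- are ignored for ordering).
Assembling the pieces gives 5-iodo-4-methylhexanoic acid.

5-iodo-4-methylhexanoic acid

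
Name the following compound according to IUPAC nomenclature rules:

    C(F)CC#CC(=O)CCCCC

1-fluorodec-3-yn-5-one

Counting along the main chain through the carbonyl and the multiple bond gives 10 carbons: the parent is decane.
The principal characteristic group is a ketone (C=O on an internal carbon), named with the suffix -one.
The chain contains a C≡C triple bond, so the unsaturation ending is -yne.
Choose the numbering such that numbering from this end puts the carbonyl group at C-5 rather than C-6.
With this numbering: the carbonyl at C-5; the triple bond between C-3 and C-4; a fluoro group at C-1.
Assembling the pieces gives 1-fluorodec-3-yn-5-one.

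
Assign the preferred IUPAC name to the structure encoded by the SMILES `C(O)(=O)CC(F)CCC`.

3-fluorohexanoic acid

Counting along the main chain through the –COOH group gives 6 carbons: the parent is hexane.
The highest-priority functional group is a carboxylic acid (terminal –COOH), so the name ends in -oic acid.
Choose the numbering such that the carboxylic acid carbon is C-1 by definition.
This places a fluoro group at C-3.
The name is 3-fluorohexanoic acid.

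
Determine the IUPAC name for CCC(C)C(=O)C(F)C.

The longest chain bearing the carbonyl is 6 carbons long (hexane).
A ketone (C=O on an internal carbon) is the principal characteristic group, giving the suffix -one.
The numbering direction is chosen so that numbering from this end puts the carbonyl group at C-3 rather than C-4.
This places the carbonyl at C-3; a fluoro group at C-2; a methyl group at C-4.
The substituents are ordered alphabetically, ignoring any di-/tri- multipliers.
Putting it together: 2-fluoro-4-methylhexan-3-one.

2-fluoro-4-methylhexan-3-one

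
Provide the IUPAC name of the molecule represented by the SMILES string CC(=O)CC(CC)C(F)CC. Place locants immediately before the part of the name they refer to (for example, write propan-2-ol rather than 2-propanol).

The longest carbon chain that includes the carbonyl has 7 carbons, so the parent hydride is heptane.
A ketone (C=O on an internal carbon) is the principal characteristic group, giving the suffix -one.
Number the chain so that numbering from this end puts the carbonyl group at C-2 rather than C-6.
This places the carbonyl at C-2; an ethyl group at C-4; a fluoro group at C-5.
The substituents are ordered alphabetically, ignoring any di-/tri- multipliers.
Assembling the pieces gives 4-ethyl-5-fluoroheptan-2-one.

4-ethyl-5-fluoroheptan-2-one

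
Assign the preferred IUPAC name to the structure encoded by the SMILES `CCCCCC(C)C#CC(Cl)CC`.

3-chloro-6-methylundec-4-yne

The longest carbon chain that includes the multiple bond has 11 carbons, so the parent hydride is undecane.
The chain contains a C≡C triple bond, so the unsaturation ending is -yne.
Choose the numbering such that numbering from this end puts the triple bond at C-4 rather than C-7.
That gives the triple bond between C-4 and C-5; a chloro group at C-3; a methyl group at C-6.
The substituents are ordered alphabetically, ignoring any di-/tri- multipliers.
Putting it together: 3-chloro-6-methylundec-4-yne.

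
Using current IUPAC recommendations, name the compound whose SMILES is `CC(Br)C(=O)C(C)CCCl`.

Counting along the main chain through the carbonyl gives 6 carbons: the parent is hexane.
The highest-priority functional group is a ketone (C=O on an internal carbon), so the name ends in -one.
The numbering direction is chosen so that numbering from this end puts the carbonyl group at C-3 rather than C-4.
With this numbering: the carbonyl at C-3; a bromo group at C-2; a chloro group at C-6; a methyl group at C-4.
The substituents are ordered alphabetically, ignoring any di-/tri- multipliers.
Assembling the pieces gives 2-bromo-6-chloro-4-methylhexan-3-one.

2-bromo-6-chloro-4-methylhexan-3-one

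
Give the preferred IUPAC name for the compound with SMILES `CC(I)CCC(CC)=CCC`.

4-ethyl-7-iodooct-3-ene

Counting along the main chain through the multiple bond gives 8 carbons: the parent is octane.
There is one C=C double bond, indicated by the ending -ene.
Number the chain so that numbering from this end puts the double bond at C-3 rather than C-5.
With this numbering: the double bond between C-3 and C-4; an ethyl group at C-4; an iodo group at C-7.
Substituent prefixes are cited in alphabetical order (multiplying prefixes like di-/tri- are ignored for ordering).
Putting it together: 4-ethyl-7-iodooct-3-ene.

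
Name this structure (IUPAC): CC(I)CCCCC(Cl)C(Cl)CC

The longest continuous carbon chain has 10 atoms, so the parent hydride is decane.
The numbering direction is chosen so that the substituent locant set {2,7,8} is lower than {3,4,9} at the first point of difference.
With this numbering: chloro groups at C-7 and C-8; an iodo group at C-2.
Substituent prefixes are cited in alphabetical order (multiplying prefixes like di-/tri- are ignored for ordering).
Putting it together: 7,8-dichloro-2-iododecane.

7,8-dichloro-2-iododecane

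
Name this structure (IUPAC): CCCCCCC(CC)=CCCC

The longest chain bearing the multiple bond is 11 carbons long (undecane).
A C=C double bond in the chain gives the infix -ene-.
The numbering direction is chosen so that numbering from this end puts the double bond at C-4 rather than C-7.
That gives the double bond between C-4 and C-5; an ethyl group at C-5.
Assembling the pieces gives 5-ethylundec-4-ene.

5-ethylundec-4-ene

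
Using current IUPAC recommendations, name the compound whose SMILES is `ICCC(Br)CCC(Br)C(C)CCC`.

3,6-dibromo-1-iodo-7-methyldecane

The longest carbon chain is 10 atoms: the parent is decane.
The numbering direction is chosen so that the substituent locant set {1,3,6,7} is lower than {4,5,8,10} at the first point of difference.
With this numbering: bromo groups at C-3 and C-6; an iodo group at C-1; a methyl group at C-7.
Prefixes are listed alphabetically: bromo, iodo, methyl.
The name is 3,6-dibromo-1-iodo-7-methyldecane.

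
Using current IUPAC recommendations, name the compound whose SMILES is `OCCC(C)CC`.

Counting along the main chain through the –OH group gives 5 carbons: the parent is pentane.
The principal characteristic group is an alcohol (–OH), named with the suffix -ol.
The numbering direction is chosen so that numbering from this end puts the hydroxyl group at C-1 rather than C-5.
That gives the hydroxyl at C-1; a methyl group at C-3.
Assembling the pieces gives 3-methylpentan-1-ol.

3-methylpentan-1-ol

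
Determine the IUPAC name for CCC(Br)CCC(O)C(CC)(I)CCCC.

The longest chain bearing the –OH group is 11 carbons long (undecane).
The principal characteristic group is an alcohol (–OH), named with the suffix -ol.
Number the chain so that the substituent locant set {3,7,7} is lower than {5,5,9} at the first point of difference.
That gives the hydroxyl at C-6; a bromo group at C-3; an ethyl group at C-7; an iodo group at C-7.
Prefixes are listed alphabetically: bromo, ethyl, iodo.
The name is 3-bromo-7-ethyl-7-iodoundecan-6-ol.

3-bromo-7-ethyl-7-iodoundecan-6-ol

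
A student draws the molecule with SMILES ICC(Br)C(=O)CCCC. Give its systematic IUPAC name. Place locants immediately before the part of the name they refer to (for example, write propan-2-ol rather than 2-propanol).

2-bromo-1-iodoheptan-3-one

The longest carbon chain that includes the carbonyl has 7 carbons, so the parent hydride is heptane.
The principal characteristic group is a ketone (C=O on an internal carbon), named with the suffix -one.
The numbering direction is chosen so that numbering from this end puts the carbonyl group at C-3 rather than C-5.
This places the carbonyl at C-3; a bromo group at C-2; an iodo group at C-1.
Substituent prefixes are cited in alphabetical order (multiplying prefixes like di-/tri- are ignored for ordering).
Assembling the pieces gives 2-bromo-1-iodoheptan-3-one.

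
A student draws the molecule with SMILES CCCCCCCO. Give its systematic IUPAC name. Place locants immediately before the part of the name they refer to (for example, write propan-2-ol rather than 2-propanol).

heptan-1-ol

The longest carbon chain that includes the –OH group has 7 carbons, so the parent hydride is heptane.
The highest-priority functional group is an alcohol (–OH), so the name ends in -ol.
Number the chain so that numbering from this end puts the hydroxyl group at C-1 rather than C-7.
This places the hydroxyl at C-1.
Assembling the pieces gives heptan-1-ol.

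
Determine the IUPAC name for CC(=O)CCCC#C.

hept-6-yn-2-one

The longest chain bearing the carbonyl and the multiple bond is 7 carbons long (heptane).
The highest-priority functional group is a ketone (C=O on an internal carbon), so the name ends in -one.
A C≡C triple bond in the chain gives the infix -yne-.
Choose the numbering such that numbering from this end puts the carbonyl group at C-2 rather than C-6.
This places the carbonyl at C-2; the triple bond between C-6 and C-7.
The name is hept-6-yn-2-one.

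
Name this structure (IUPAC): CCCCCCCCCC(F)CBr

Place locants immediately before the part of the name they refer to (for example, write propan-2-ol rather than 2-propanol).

1-bromo-2-fluoroundecane

The parent chain contains 11 carbons (undecane).
Number the chain so that the substituent locant set {1,2} is lower than {10,11} at the first point of difference.
This places a bromo group at C-1; a fluoro group at C-2.
Prefixes are listed alphabetically: bromo, fluoro.
Assembling the pieces gives 1-bromo-2-fluoroundecane.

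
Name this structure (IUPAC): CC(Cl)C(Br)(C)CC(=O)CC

The longest carbon chain that includes the carbonyl has 7 carbons, so the parent hydride is heptane.
The principal characteristic group is a ketone (C=O on an internal carbon), named with the suffix -one.
Choose the numbering such that numbering from this end puts the carbonyl group at C-3 rather than C-5.
With this numbering: the carbonyl at C-3; a bromo group at C-5; a chloro group at C-6; a methyl group at C-5.
The substituents are ordered alphabetically, ignoring any di-/tri- multipliers.
The name is 5-bromo-6-chloro-5-methylheptan-3-one.

5-bromo-6-chloro-5-methylheptan-3-one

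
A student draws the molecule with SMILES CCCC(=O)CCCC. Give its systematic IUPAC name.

octan-4-one

The longest chain bearing the carbonyl is 8 carbons long (octane).
A ketone (C=O on an internal carbon) is the principal characteristic group, giving the suffix -one.
The numbering direction is chosen so that numbering from this end puts the carbonyl group at C-4 rather than C-5.
That gives the carbonyl at C-4.
Putting it together: octan-4-one.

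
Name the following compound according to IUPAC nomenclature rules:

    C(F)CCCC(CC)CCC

5-ethyl-1-fluorooctane

The longest continuous carbon chain has 8 atoms, so the parent hydride is octane.
Choose the numbering such that the substituent locant set {1,5} is lower than {4,8} at the first point of difference.
With this numbering: an ethyl group at C-5; a fluoro group at C-1.
The substituents are ordered alphabetically, ignoring any di-/tri- multipliers.
Putting it together: 5-ethyl-1-fluorooctane.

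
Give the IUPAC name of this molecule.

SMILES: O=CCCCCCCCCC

The longest carbon chain that includes the –CHO group has 10 carbons, so the parent hydride is decane.
The highest-priority functional group is an aldehyde (terminal –CHO), so the name ends in -al.
The numbering direction is chosen so that the aldehyde carbon is C-1 by definition.
The name is decanal.

decanal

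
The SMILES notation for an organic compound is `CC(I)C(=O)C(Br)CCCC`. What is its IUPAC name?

The longest carbon chain that includes the carbonyl has 8 carbons, so the parent hydride is octane.
The highest-priority functional group is a ketone (C=O on an internal carbon), so the name ends in -one.
The numbering direction is chosen so that numbering from this end puts the carbonyl group at C-3 rather than C-6.
With this numbering: the carbonyl at C-3; a bromo group at C-4; an iodo group at C-2.
The substituents are ordered alphabetically, ignoring any di-/tri- multipliers.
The name is 4-bromo-2-iodooctan-3-one.

4-bromo-2-iodooctan-3-one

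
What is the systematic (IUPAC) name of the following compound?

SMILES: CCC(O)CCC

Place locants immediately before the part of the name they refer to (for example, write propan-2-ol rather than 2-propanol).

hexan-3-ol

The longest chain bearing the –OH group is 6 carbons long (hexane).
The principal characteristic group is an alcohol (–OH), named with the suffix -ol.
Choose the numbering such that numbering from this end puts the hydroxyl group at C-3 rather than C-4.
That gives the hydroxyl at C-3.
Assembling the pieces gives hexan-3-ol.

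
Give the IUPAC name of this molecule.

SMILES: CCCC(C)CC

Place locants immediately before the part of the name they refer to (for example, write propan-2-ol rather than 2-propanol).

3-methylhexane

The parent chain contains 6 carbons (hexane).
Number the chain so that the substituent locant set {3} is lower than {4} at the first point of difference.
With this numbering: a methyl group at C-3.
Assembling the pieces gives 3-methylhexane.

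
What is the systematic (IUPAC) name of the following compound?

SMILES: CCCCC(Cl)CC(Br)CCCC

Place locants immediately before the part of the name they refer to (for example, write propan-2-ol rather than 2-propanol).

5-bromo-7-chloroundecane

The parent chain contains 11 carbons (undecane).
Choose the numbering such that the locant sets are identical either way, so the alphabetically earlier bromo substituent takes the lower locant (5 rather than 7).
This places a bromo group at C-5; a chloro group at C-7.
Prefixes are listed alphabetically: bromo, chloro.
Putting it together: 5-bromo-7-chloroundecane.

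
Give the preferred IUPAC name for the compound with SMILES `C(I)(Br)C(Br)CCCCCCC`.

1,2-dibromo-1-iodononane

The parent chain contains 9 carbons (nonane).
Number the chain so that the substituent locant set {1,1,2} is lower than {8,9,9} at the first point of difference.
That gives bromo groups at C-1 and C-2; an iodo group at C-1.
Prefixes are listed alphabetically: bromo, iodo.
Assembling the pieces gives 1,2-dibromo-1-iodononane.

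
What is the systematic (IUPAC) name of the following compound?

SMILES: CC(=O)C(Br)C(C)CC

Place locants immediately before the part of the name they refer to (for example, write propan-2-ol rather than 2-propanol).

The longest chain bearing the carbonyl is 6 carbons long (hexane).
The principal characteristic group is a ketone (C=O on an internal carbon), named with the suffix -one.
Choose the numbering such that numbering from this end puts the carbonyl group at C-2 rather than C-5.
With this numbering: the carbonyl at C-2; a bromo group at C-3; a methyl group at C-4.
Prefixes are listed alphabetically: bromo, methyl.
Putting it together: 3-bromo-4-methylhexan-2-one.

3-bromo-4-methylhexan-2-one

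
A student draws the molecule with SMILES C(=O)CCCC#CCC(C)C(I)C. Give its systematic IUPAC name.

9-iodo-8-methyldec-5-ynal

The longest carbon chain that includes the –CHO group and the multiple bond has 10 carbons, so the parent hydride is decane.
The highest-priority functional group is an aldehyde (terminal –CHO), so the name ends in -al.
The chain contains a C≡C triple bond, so the unsaturation ending is -yne.
The numbering direction is chosen so that the aldehyde carbon is C-1 by definition.
With this numbering: the triple bond between C-5 and C-6; an iodo group at C-9; a methyl group at C-8.
Substituent prefixes are cited in alphabetical order (multiplying prefixes like di-/tri- are ignored for ordering).
Assembling the pieces gives 9-iodo-8-methyldec-5-ynal.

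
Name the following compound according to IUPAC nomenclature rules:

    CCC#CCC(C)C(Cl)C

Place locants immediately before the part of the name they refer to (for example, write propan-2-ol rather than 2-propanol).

The longest chain bearing the multiple bond is 8 carbons long (octane).
There is one C≡C triple bond, indicated by the ending -yne.
Number the chain so that numbering from this end puts the triple bond at C-3 rather than C-5.
This places the triple bond between C-3 and C-4; a chloro group at C-7; a methyl group at C-6.
The substituents are ordered alphabetically, ignoring any di-/tri- multipliers.
Assembling the pieces gives 7-chloro-6-methyloct-3-yne.

7-chloro-6-methyloct-3-yne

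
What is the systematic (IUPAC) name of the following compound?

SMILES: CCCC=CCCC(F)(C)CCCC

8-fluoro-8-methyldodec-4-ene

Counting along the main chain through the multiple bond gives 12 carbons: the parent is dodecane.
A C=C double bond in the chain gives the infix -ene-.
Number the chain so that numbering from this end puts the double bond at C-4 rather than C-8.
That gives the double bond between C-4 and C-5; a fluoro group at C-8; a methyl group at C-8.
Prefixes are listed alphabetically: fluoro, methyl.
Putting it together: 8-fluoro-8-methyldodec-4-ene.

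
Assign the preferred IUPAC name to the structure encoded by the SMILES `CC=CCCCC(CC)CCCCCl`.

Counting along the main chain through the multiple bond gives 11 carbons: the parent is undecane.
There is one C=C double bond, indicated by the ending -ene.
Choose the numbering such that numbering from this end puts the double bond at C-2 rather than C-9.
That gives the double bond between C-2 and C-3; a chloro group at C-11; an ethyl group at C-7.
Substituent prefixes are cited in alphabetical order (multiplying prefixes like di-/tri- are ignored for ordering).
Putting it together: 11-chloro-7-ethylundec-2-ene.

11-chloro-7-ethylundec-2-ene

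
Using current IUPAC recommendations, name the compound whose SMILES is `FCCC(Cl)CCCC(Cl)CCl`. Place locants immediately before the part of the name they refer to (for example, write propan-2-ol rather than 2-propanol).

1,2,6-trichloro-8-fluorooctane

The parent chain contains 8 carbons (octane).
The numbering direction is chosen so that the substituent locant set {1,2,6,8} is lower than {1,3,7,8} at the first point of difference.
That gives chloro groups at C-1 and C-2 and C-6; a fluoro group at C-8.
Substituent prefixes are cited in alphabetical order (multiplying prefixes like di-/tri- are ignored for ordering).
The name is 1,2,6-trichloro-8-fluorooctane.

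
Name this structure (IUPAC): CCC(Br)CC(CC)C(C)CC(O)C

The longest chain bearing the –OH group is 9 carbons long (nonane).
The highest-priority functional group is an alcohol (–OH), so the name ends in -ol.
The numbering direction is chosen so that numbering from this end puts the hydroxyl group at C-2 rather than C-8.
This places the hydroxyl at C-2; a bromo group at C-7; an ethyl group at C-5; a methyl group at C-4.
Substituent prefixes are cited in alphabetical order (multiplying prefixes like di-/tri- are ignored for ordering).
The name is 7-bromo-5-ethyl-4-methylnonan-2-ol.

7-bromo-5-ethyl-4-methylnonan-2-ol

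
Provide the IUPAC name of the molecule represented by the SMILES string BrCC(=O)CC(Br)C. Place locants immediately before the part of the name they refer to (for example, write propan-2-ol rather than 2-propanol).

1,4-dibromopentan-2-one

The longest chain bearing the carbonyl is 5 carbons long (pentane).
The highest-priority functional group is a ketone (C=O on an internal carbon), so the name ends in -one.
The numbering direction is chosen so that numbering from this end puts the carbonyl group at C-2 rather than C-4.
That gives the carbonyl at C-2; bromo groups at C-1 and C-4.
The name is 1,4-dibromopentan-2-one.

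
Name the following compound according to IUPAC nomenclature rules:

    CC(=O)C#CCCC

hept-3-yn-2-one

The longest chain bearing the carbonyl and the multiple bond is 7 carbons long (heptane).
The principal characteristic group is a ketone (C=O on an internal carbon), named with the suffix -one.
There is one C≡C triple bond, indicated by the ending -yne.
The numbering direction is chosen so that numbering from this end puts the carbonyl group at C-2 rather than C-6.
With this numbering: the carbonyl at C-2; the triple bond between C-3 and C-4.
Putting it together: hept-3-yn-2-one.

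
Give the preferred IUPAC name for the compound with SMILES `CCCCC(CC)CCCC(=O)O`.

5-ethylnonanoic acid

Counting along the main chain through the –COOH group gives 9 carbons: the parent is nonane.
The principal characteristic group is a carboxylic acid (terminal –COOH), named with the suffix -oic acid.
Choose the numbering such that the carboxylic acid carbon is C-1 by definition.
That gives an ethyl group at C-5.
Putting it together: 5-ethylnonanoic acid.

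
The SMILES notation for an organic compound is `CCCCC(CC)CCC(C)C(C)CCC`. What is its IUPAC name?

The parent chain contains 12 carbons (dodecane).
Number the chain so that the substituent locant set {4,5,8} is lower than {5,8,9} at the first point of difference.
This places an ethyl group at C-8; methyl groups at C-4 and C-5.
Prefixes are listed alphabetically: ethyl, methyl.
Putting it together: 8-ethyl-4,5-dimethyldodecane.

8-ethyl-4,5-dimethyldodecane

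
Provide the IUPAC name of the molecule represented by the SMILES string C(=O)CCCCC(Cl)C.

The longest carbon chain that includes the –CHO group has 7 carbons, so the parent hydride is heptane.
The principal characteristic group is an aldehyde (terminal –CHO), named with the suffix -al.
Number the chain so that the aldehyde carbon is C-1 by definition.
That gives a chloro group at C-6.
Putting it together: 6-chloroheptanal.

6-chloroheptanal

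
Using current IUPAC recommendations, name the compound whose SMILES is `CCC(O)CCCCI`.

The longest carbon chain that includes the –OH group has 7 carbons, so the parent hydride is heptane.
An alcohol (–OH) is the principal characteristic group, giving the suffix -ol.
Choose the numbering such that numbering from this end puts the hydroxyl group at C-3 rather than C-5.
That gives the hydroxyl at C-3; an iodo group at C-7.
Putting it together: 7-iodoheptan-3-ol.

7-iodoheptan-3-ol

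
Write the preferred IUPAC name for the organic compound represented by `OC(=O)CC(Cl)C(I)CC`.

The longest carbon chain that includes the –COOH group has 6 carbons, so the parent hydride is hexane.
A carboxylic acid (terminal –COOH) is the principal characteristic group, giving the suffix -oic acid.
Choose the numbering such that the carboxylic acid carbon is C-1 by definition.
With this numbering: a chloro group at C-3; an iodo group at C-4.
Substituent prefixes are cited in alphabetical order (multiplying prefixes like di-/tri- are ignored for ordering).
Putting it together: 3-chloro-4-iodohexanoic acid.

3-chloro-4-iodohexanoic acid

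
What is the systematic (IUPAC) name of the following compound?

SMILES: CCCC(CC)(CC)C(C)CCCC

The longest continuous carbon chain has 9 atoms, so the parent hydride is nonane.
The numbering direction is chosen so that the substituent locant set {4,4,5} is lower than {5,6,6} at the first point of difference.
That gives two ethyl groups at C-4; a methyl group at C-5.
Substituent prefixes are cited in alphabetical order (multiplying prefixes like di-/tri- are ignored for ordering).
The name is 4,4-diethyl-5-methylnonane.

4,4-diethyl-5-methylnonane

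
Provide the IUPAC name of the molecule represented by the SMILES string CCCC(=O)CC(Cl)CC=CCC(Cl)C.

6,11-dichlorododec-8-en-4-one

The longest carbon chain that includes the carbonyl and the multiple bond has 12 carbons, so the parent hydride is dodecane.
The highest-priority functional group is a ketone (C=O on an internal carbon), so the name ends in -one.
There is one C=C double bond, indicated by the ending -ene.
The numbering direction is chosen so that numbering from this end puts the carbonyl group at C-4 rather than C-9.
This places the carbonyl at C-4; the double bond between C-8 and C-9; chloro groups at C-6 and C-11.
Assembling the pieces gives 6,11-dichlorododec-8-en-4-one.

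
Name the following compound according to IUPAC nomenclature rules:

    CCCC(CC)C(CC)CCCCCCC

4,5-diethyldodecane

The parent chain contains 12 carbons (dodecane).
The numbering direction is chosen so that the substituent locant set {4,5} is lower than {8,9} at the first point of difference.
With this numbering: ethyl groups at C-4 and C-5.
The name is 4,5-diethyldodecane.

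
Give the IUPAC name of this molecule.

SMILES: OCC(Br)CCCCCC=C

Counting along the main chain through the –OH group and the multiple bond gives 9 carbons: the parent is nonane.
An alcohol (–OH) is the principal characteristic group, giving the suffix -ol.
The chain contains a C=C double bond, so the unsaturation ending is -ene.
Number the chain so that numbering from this end puts the hydroxyl group at C-1 rather than C-9.
That gives the hydroxyl at C-1; the double bond between C-8 and C-9; a bromo group at C-2.
Assembling the pieces gives 2-bromonon-8-en-1-ol.

2-bromonon-8-en-1-ol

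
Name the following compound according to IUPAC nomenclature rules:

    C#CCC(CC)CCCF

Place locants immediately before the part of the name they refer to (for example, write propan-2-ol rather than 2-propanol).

4-ethyl-7-fluorohept-1-yne

The longest carbon chain that includes the multiple bond has 7 carbons, so the parent hydride is heptane.
A C≡C triple bond in the chain gives the infix -yne-.
Number the chain so that numbering from this end puts the triple bond at C-1 rather than C-6.
That gives the triple bond between C-1 and C-2; an ethyl group at C-4; a fluoro group at C-7.
Substituent prefixes are cited in alphabetical order (multiplying prefixes like di-/tri- are ignored for ordering).
Assembling the pieces gives 4-ethyl-7-fluorohept-1-yne.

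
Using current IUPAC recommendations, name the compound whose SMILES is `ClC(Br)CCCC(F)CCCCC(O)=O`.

The longest carbon chain that includes the –COOH group has 10 carbons, so the parent hydride is decane.
The highest-priority functional group is a carboxylic acid (terminal –COOH), so the name ends in -oic acid.
Number the chain so that the carboxylic acid carbon is C-1 by definition.
That gives a bromo group at C-10; a chloro group at C-10; a fluoro group at C-6.
Prefixes are listed alphabetically: bromo, chloro, fluoro.
Putting it together: 10-bromo-10-chloro-6-fluorodecanoic acid.

10-bromo-10-chloro-6-fluorodecanoic acid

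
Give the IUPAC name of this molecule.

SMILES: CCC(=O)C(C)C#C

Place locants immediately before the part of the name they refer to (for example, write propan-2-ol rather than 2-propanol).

The longest chain bearing the carbonyl and the multiple bond is 6 carbons long (hexane).
A ketone (C=O on an internal carbon) is the principal characteristic group, giving the suffix -one.
The chain contains a C≡C triple bond, so the unsaturation ending is -yne.
Choose the numbering such that numbering from this end puts the carbonyl group at C-3 rather than C-4.
With this numbering: the carbonyl at C-3; the triple bond between C-5 and C-6; a methyl group at C-4.
Putting it together: 4-methylhex-5-yn-3-one.

4-methylhex-5-yn-3-one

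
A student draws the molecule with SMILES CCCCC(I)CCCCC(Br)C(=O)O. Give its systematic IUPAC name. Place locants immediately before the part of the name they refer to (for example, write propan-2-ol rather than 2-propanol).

2-bromo-7-iodoundecanoic acid

Counting along the main chain through the –COOH group gives 11 carbons: the parent is undecane.
A carboxylic acid (terminal –COOH) is the principal characteristic group, giving the suffix -oic acid.
The numbering direction is chosen so that the carboxylic acid carbon is C-1 by definition.
That gives a bromo group at C-2; an iodo group at C-7.
Substituent prefixes are cited in alphabetical order (multiplying prefixes like di-/tri- are ignored for ordering).
The name is 2-bromo-7-iodoundecanoic acid.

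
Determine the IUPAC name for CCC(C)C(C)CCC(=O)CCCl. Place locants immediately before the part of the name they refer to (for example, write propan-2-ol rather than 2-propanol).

1-chloro-6,7-dimethylnonan-3-one

Counting along the main chain through the carbonyl gives 9 carbons: the parent is nonane.
The principal characteristic group is a ketone (C=O on an internal carbon), named with the suffix -one.
Number the chain so that numbering from this end puts the carbonyl group at C-3 rather than C-7.
This places the carbonyl at C-3; a chloro group at C-1; methyl groups at C-6 and C-7.
The substituents are ordered alphabetically, ignoring any di-/tri- multipliers.
Assembling the pieces gives 1-chloro-6,7-dimethylnonan-3-one.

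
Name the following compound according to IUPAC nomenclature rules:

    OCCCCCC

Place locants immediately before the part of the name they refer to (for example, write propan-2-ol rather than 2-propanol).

The longest chain bearing the –OH group is 6 carbons long (hexane).
An alcohol (–OH) is the principal characteristic group, giving the suffix -ol.
The numbering direction is chosen so that numbering from this end puts the hydroxyl group at C-1 rather than C-6.
With this numbering: the hydroxyl at C-1.
Putting it together: hexan-1-ol.

hexan-1-ol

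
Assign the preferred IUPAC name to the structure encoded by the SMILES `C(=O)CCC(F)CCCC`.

4-fluorooctanal

The longest chain bearing the –CHO group is 8 carbons long (octane).
The highest-priority functional group is an aldehyde (terminal –CHO), so the name ends in -al.
Choose the numbering such that the aldehyde carbon is C-1 by definition.
With this numbering: a fluoro group at C-4.
Putting it together: 4-fluorooctanal.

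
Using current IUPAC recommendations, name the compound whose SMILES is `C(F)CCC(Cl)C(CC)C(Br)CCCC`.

The parent chain contains 10 carbons (decane).
The numbering direction is chosen so that the substituent locant set {1,4,5,6} is lower than {5,6,7,10} at the first point of difference.
With this numbering: a bromo group at C-6; a chloro group at C-4; an ethyl group at C-5; a fluoro group at C-1.
The substituents are ordered alphabetically, ignoring any di-/tri- multipliers.
Putting it together: 6-bromo-4-chloro-5-ethyl-1-fluorodecane.

6-bromo-4-chloro-5-ethyl-1-fluorodecane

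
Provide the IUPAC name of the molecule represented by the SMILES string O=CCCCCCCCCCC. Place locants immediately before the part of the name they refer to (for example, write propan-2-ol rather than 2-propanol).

The longest carbon chain that includes the –CHO group has 11 carbons, so the parent hydride is undecane.
An aldehyde (terminal –CHO) is the principal characteristic group, giving the suffix -al.
Choose the numbering such that the aldehyde carbon is C-1 by definition.
The name is undecanal.

undecanal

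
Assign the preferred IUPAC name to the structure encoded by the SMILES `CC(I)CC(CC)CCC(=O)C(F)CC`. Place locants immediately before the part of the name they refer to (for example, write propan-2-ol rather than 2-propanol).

Counting along the main chain through the carbonyl gives 10 carbons: the parent is decane.
The principal characteristic group is a ketone (C=O on an internal carbon), named with the suffix -one.
Choose the numbering such that numbering from this end puts the carbonyl group at C-4 rather than C-7.
With this numbering: the carbonyl at C-4; an ethyl group at C-7; a fluoro group at C-3; an iodo group at C-9.
Prefixes are listed alphabetically: ethyl, fluoro, iodo.
Assembling the pieces gives 7-ethyl-3-fluoro-9-iododecan-4-one.

7-ethyl-3-fluoro-9-iododecan-4-one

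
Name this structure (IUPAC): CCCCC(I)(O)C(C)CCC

5-iodo-4-methylnonan-5-ol

Counting along the main chain through the –OH group gives 9 carbons: the parent is nonane.
An alcohol (–OH) is the principal characteristic group, giving the suffix -ol.
Number the chain so that the substituent locant set {4,5} is lower than {5,6} at the first point of difference.
This places the hydroxyl at C-5; an iodo group at C-5; a methyl group at C-4.
Prefixes are listed alphabetically: iodo, methyl.
The name is 5-iodo-4-methylnonan-5-ol.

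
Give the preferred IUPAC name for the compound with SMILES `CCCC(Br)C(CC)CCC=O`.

The longest chain bearing the –CHO group is 8 carbons long (octane).
An aldehyde (terminal –CHO) is the principal characteristic group, giving the suffix -al.
Choose the numbering such that the aldehyde carbon is C-1 by definition.
That gives a bromo group at C-5; an ethyl group at C-4.
Substituent prefixes are cited in alphabetical order (multiplying prefixes like di-/tri- are ignored for ordering).
Assembling the pieces gives 5-bromo-4-ethyloctanal.

5-bromo-4-ethyloctanal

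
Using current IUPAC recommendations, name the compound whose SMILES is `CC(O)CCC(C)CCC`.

Counting along the main chain through the –OH group gives 8 carbons: the parent is octane.
The principal characteristic group is an alcohol (–OH), named with the suffix -ol.
Number the chain so that numbering from this end puts the hydroxyl group at C-2 rather than C-7.
That gives the hydroxyl at C-2; a methyl group at C-5.
The name is 5-methyloctan-2-ol.

5-methyloctan-2-ol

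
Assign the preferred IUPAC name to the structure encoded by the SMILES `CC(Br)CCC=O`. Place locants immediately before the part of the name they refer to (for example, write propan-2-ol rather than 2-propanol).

4-bromopentanal

The longest carbon chain that includes the –CHO group has 5 carbons, so the parent hydride is pentane.
The highest-priority functional group is an aldehyde (terminal –CHO), so the name ends in -al.
Choose the numbering such that the aldehyde carbon is C-1 by definition.
With this numbering: a bromo group at C-4.
The name is 4-bromopentanal.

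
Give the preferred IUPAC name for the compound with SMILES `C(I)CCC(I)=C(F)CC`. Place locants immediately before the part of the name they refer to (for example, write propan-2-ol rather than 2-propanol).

The longest carbon chain that includes the multiple bond has 7 carbons, so the parent hydride is heptane.
There is one C=C double bond, indicated by the ending -ene.
The numbering direction is chosen so that numbering from this end puts the double bond at C-3 rather than C-4.
That gives the double bond between C-3 and C-4; a fluoro group at C-3; iodo groups at C-4 and C-7.
The substituents are ordered alphabetically, ignoring any di-/tri- multipliers.
Putting it together: 3-fluoro-4,7-diiodohept-3-ene.

3-fluoro-4,7-diiodohept-3-ene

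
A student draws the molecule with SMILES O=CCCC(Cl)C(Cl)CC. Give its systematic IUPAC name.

Counting along the main chain through the –CHO group gives 7 carbons: the parent is heptane.
The principal characteristic group is an aldehyde (terminal –CHO), named with the suffix -al.
The numbering direction is chosen so that the aldehyde carbon is C-1 by definition.
With this numbering: chloro groups at C-4 and C-5.
Putting it together: 4,5-dichloroheptanal.

4,5-dichloroheptanal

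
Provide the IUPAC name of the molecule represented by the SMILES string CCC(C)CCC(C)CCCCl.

1-chloro-4,7-dimethylnonane

The parent chain contains 9 carbons (nonane).
Choose the numbering such that the substituent locant set {1,4,7} is lower than {3,6,9} at the first point of difference.
This places a chloro group at C-1; methyl groups at C-4 and C-7.
The substituents are ordered alphabetically, ignoring any di-/tri- multipliers.
The name is 1-chloro-4,7-dimethylnonane.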